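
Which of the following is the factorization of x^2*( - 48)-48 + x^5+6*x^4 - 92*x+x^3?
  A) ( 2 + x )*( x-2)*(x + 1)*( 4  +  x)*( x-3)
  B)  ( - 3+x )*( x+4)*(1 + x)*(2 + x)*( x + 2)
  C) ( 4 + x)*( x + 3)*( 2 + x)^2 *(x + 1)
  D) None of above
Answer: B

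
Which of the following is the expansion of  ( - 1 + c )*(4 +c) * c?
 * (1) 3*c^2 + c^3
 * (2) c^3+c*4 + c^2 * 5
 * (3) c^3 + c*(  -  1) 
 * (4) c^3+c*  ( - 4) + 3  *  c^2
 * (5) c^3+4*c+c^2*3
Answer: 4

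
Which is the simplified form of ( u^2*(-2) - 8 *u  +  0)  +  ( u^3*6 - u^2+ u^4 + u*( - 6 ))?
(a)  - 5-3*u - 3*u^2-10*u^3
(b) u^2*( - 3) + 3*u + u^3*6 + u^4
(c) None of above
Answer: c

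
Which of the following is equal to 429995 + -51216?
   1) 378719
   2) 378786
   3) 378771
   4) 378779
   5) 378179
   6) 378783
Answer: 4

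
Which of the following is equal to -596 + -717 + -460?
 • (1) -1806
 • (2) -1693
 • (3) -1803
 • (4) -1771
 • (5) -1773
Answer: 5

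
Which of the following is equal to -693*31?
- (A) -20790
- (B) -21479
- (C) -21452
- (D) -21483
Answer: D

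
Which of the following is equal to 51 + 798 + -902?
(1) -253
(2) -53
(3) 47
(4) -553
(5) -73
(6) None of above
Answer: 2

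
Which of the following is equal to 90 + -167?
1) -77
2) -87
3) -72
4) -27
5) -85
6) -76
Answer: 1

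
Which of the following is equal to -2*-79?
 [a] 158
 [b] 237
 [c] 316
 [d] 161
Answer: a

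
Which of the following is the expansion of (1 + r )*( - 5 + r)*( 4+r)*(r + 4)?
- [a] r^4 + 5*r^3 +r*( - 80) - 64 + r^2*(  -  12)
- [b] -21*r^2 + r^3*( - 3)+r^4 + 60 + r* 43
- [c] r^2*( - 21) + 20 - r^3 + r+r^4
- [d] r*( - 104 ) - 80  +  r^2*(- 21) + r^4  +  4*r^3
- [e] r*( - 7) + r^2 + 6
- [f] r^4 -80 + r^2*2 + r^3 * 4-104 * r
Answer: d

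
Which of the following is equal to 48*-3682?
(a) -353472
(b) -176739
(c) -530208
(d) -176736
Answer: d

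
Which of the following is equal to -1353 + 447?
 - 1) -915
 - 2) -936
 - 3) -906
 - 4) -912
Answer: 3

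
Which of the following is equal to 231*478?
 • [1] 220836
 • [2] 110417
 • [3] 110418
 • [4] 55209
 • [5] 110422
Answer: 3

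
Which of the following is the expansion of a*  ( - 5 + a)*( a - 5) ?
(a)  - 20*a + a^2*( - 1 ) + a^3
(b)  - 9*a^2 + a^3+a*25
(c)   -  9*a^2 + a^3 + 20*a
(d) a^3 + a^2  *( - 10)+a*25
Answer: d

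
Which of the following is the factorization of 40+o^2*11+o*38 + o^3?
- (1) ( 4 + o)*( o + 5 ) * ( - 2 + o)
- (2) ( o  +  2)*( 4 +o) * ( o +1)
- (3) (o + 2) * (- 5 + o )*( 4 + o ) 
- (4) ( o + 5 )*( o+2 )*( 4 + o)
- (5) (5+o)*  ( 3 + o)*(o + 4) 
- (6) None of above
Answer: 4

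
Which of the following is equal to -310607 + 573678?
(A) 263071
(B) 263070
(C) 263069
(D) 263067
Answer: A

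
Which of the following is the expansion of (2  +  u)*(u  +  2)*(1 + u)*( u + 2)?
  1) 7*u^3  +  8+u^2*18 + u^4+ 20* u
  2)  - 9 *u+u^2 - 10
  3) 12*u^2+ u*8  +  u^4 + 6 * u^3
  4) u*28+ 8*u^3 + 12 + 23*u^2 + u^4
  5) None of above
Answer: 1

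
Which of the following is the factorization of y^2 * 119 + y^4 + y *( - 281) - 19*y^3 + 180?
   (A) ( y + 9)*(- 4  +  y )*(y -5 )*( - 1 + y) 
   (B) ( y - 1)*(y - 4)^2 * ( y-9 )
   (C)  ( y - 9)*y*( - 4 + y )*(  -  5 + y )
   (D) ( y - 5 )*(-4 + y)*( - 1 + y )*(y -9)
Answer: D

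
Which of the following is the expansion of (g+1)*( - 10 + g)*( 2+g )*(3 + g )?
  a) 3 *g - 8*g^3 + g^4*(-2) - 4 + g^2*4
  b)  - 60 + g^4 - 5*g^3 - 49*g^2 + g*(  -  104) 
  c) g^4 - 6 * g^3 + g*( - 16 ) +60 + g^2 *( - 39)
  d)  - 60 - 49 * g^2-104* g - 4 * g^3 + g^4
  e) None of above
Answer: d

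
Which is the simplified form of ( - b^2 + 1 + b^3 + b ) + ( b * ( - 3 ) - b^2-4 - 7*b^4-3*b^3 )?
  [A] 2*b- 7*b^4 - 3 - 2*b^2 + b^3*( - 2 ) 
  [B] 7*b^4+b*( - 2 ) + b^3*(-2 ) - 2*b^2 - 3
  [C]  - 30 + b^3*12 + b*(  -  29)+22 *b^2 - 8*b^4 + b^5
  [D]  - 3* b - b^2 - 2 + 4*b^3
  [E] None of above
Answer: E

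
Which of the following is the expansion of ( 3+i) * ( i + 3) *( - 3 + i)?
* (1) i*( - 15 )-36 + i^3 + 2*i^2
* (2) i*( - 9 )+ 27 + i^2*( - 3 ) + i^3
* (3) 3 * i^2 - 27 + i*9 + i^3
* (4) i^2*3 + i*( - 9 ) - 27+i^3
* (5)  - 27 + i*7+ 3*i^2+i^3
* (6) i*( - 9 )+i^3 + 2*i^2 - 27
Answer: 4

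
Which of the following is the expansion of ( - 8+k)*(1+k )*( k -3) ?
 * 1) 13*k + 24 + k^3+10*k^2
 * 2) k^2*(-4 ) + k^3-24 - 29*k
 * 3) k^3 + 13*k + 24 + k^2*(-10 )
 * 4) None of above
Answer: 3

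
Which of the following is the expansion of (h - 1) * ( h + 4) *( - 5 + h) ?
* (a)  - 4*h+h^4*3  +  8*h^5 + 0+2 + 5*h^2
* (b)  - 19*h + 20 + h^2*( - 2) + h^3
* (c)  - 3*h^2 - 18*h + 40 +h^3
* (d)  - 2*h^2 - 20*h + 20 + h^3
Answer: b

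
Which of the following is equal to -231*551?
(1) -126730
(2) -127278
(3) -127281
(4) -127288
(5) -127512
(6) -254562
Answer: 3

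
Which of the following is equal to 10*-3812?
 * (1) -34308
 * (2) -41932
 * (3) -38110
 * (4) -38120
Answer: 4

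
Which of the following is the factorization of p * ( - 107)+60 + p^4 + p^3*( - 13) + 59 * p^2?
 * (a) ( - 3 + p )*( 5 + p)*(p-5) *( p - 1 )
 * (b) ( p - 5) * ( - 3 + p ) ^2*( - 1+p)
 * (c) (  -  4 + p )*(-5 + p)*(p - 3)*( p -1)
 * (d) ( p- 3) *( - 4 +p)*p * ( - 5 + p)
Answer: c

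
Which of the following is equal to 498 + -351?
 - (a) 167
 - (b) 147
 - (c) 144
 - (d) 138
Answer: b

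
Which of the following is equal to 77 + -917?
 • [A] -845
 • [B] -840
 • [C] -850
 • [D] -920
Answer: B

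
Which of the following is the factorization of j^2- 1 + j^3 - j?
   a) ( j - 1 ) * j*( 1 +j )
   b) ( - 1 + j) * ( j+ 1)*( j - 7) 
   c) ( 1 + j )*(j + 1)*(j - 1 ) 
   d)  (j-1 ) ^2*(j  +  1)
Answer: c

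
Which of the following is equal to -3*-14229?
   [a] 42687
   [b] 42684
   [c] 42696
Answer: a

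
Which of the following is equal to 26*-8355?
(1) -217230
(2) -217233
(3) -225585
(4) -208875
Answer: 1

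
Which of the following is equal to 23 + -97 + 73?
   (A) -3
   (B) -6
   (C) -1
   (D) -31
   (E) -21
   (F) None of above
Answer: C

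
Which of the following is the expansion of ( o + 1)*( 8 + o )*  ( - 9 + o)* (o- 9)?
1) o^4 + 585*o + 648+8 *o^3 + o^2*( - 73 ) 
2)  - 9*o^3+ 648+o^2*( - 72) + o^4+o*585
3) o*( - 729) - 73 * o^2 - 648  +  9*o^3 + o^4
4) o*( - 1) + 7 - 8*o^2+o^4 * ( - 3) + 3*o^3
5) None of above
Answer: 5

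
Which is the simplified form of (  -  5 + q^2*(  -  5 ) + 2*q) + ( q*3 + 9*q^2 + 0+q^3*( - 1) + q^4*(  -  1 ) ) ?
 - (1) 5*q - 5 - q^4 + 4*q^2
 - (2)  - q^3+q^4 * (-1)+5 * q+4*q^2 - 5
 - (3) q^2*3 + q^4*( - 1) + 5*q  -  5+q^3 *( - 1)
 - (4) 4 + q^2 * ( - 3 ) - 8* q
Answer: 2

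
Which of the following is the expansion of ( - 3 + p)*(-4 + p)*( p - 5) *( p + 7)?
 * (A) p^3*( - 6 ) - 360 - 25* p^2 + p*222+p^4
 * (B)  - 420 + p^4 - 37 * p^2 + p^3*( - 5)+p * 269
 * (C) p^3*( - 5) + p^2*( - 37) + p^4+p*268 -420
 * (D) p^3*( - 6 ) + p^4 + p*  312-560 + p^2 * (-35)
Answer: B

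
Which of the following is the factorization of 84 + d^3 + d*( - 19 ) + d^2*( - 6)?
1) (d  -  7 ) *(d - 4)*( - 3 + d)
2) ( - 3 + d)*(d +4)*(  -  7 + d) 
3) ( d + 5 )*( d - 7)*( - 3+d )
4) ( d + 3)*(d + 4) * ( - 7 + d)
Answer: 2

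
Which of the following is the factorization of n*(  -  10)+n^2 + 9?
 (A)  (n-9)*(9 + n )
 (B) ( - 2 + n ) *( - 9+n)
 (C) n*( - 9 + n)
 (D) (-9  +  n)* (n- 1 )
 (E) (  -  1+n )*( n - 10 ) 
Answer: D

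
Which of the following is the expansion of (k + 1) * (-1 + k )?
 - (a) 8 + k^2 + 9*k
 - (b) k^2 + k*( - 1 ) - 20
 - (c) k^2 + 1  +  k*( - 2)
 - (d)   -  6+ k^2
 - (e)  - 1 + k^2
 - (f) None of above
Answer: e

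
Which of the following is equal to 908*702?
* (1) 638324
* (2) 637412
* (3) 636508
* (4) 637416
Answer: 4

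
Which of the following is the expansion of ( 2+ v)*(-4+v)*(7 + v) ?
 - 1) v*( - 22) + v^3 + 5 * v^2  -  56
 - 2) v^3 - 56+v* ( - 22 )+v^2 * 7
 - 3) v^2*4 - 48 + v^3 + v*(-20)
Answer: 1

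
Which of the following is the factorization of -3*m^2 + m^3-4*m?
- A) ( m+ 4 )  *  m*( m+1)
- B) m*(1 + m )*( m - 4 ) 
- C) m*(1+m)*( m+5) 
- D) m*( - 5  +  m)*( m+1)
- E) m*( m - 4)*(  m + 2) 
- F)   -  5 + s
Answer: B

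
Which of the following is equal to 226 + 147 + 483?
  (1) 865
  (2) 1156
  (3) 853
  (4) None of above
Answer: 4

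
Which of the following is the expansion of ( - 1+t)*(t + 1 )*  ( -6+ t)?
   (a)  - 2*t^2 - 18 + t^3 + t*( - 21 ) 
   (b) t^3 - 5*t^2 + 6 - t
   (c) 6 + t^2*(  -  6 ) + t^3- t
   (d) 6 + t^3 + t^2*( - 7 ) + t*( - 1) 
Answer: c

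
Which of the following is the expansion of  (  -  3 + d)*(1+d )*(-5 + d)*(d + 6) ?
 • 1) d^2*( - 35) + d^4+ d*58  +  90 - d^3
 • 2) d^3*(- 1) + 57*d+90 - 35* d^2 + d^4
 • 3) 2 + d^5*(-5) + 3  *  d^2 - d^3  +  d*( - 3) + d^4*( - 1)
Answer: 2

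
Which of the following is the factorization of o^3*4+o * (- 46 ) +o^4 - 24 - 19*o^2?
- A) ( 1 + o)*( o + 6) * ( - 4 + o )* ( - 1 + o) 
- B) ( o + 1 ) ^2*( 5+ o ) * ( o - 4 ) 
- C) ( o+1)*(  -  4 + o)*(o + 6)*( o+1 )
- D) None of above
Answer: C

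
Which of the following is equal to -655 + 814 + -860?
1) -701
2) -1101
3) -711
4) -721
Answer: 1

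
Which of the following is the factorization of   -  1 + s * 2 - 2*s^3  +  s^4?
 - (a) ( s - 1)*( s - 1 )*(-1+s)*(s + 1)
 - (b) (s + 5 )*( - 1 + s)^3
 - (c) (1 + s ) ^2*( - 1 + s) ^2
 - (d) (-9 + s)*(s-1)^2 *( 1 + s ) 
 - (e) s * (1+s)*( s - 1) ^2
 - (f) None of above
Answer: a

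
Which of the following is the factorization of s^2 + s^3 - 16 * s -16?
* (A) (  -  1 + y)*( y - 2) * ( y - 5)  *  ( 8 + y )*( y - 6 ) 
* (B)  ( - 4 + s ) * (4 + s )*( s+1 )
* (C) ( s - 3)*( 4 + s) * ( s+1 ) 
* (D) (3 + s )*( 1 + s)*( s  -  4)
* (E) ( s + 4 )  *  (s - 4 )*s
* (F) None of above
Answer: B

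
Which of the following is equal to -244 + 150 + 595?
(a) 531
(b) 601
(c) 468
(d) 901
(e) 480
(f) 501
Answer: f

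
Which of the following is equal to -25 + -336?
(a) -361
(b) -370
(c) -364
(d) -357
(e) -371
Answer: a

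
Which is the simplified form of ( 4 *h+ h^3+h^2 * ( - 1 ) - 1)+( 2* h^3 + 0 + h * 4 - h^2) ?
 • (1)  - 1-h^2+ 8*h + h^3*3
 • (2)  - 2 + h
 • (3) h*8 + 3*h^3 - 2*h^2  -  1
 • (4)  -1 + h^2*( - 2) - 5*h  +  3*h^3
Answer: 3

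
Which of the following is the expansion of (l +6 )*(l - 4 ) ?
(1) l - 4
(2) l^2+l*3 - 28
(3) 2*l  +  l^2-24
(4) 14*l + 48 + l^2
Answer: 3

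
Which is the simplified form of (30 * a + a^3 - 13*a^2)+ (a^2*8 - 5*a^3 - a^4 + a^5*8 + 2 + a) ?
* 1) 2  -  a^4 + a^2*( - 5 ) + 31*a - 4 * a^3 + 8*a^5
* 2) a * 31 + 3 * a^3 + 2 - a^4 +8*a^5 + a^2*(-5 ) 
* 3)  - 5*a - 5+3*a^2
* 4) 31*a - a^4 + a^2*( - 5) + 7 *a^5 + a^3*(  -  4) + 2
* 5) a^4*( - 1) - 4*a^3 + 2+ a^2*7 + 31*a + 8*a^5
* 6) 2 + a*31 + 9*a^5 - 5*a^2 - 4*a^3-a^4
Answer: 1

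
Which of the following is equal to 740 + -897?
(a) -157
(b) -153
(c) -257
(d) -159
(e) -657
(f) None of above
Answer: a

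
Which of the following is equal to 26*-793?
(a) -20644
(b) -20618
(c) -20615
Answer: b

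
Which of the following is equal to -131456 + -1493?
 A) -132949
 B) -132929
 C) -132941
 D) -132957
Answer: A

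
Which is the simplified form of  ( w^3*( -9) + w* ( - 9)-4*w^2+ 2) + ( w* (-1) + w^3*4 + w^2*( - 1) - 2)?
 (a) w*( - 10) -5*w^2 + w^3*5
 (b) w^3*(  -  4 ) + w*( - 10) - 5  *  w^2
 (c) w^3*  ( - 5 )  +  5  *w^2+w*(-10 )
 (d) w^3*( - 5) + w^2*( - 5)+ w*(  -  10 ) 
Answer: d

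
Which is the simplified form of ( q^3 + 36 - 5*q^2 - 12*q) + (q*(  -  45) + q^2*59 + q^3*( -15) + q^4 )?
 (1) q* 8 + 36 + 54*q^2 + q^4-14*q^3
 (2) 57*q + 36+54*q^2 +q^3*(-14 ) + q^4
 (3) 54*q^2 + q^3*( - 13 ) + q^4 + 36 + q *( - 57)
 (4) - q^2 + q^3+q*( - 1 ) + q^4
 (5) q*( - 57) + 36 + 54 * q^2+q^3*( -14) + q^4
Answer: 5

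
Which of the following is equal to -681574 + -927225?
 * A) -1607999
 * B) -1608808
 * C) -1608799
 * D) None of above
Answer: C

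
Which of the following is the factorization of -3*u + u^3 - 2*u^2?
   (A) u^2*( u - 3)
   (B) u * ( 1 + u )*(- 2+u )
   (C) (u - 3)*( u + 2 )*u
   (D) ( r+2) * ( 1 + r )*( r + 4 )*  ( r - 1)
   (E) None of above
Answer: E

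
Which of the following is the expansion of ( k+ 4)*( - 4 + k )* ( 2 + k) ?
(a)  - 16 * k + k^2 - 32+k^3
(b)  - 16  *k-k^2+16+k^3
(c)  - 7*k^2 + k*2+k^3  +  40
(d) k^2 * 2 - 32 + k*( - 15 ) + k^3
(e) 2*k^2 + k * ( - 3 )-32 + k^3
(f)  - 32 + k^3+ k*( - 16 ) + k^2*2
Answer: f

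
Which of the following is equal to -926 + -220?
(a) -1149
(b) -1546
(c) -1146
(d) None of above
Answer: c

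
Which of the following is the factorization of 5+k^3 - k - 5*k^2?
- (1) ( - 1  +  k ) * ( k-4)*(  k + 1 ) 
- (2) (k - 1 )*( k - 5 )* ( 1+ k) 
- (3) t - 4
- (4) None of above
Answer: 2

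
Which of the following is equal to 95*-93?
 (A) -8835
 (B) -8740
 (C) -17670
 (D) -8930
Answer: A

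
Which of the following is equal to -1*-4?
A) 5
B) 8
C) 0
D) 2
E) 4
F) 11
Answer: E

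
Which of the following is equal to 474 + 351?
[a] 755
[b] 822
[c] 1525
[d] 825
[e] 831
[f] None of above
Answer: d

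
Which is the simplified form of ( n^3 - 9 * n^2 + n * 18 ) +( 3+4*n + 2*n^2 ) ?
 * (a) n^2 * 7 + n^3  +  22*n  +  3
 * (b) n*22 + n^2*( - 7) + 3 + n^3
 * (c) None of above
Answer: b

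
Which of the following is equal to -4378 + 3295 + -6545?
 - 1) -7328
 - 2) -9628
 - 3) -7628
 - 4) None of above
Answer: 3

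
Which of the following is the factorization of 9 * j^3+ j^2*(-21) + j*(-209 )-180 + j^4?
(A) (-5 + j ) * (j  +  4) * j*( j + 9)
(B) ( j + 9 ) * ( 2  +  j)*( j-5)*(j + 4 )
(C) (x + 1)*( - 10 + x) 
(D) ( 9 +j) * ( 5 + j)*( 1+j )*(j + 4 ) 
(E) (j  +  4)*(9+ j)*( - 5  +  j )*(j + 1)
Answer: E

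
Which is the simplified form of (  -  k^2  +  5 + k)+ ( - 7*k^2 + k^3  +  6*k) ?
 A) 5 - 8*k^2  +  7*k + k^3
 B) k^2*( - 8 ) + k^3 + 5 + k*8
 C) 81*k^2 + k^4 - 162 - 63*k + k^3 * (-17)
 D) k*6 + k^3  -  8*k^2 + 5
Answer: A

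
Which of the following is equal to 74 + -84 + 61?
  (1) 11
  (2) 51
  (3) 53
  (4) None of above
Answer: 2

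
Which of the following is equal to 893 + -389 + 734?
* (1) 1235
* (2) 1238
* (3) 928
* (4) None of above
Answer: 2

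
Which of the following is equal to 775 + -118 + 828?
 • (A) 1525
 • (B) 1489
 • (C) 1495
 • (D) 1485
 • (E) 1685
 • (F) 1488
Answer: D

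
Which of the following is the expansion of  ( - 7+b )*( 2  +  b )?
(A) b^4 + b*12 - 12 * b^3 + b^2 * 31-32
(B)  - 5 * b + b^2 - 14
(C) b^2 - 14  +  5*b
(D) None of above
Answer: B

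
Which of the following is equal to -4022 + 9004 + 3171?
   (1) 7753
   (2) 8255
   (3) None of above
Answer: 3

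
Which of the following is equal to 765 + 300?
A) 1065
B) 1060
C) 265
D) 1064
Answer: A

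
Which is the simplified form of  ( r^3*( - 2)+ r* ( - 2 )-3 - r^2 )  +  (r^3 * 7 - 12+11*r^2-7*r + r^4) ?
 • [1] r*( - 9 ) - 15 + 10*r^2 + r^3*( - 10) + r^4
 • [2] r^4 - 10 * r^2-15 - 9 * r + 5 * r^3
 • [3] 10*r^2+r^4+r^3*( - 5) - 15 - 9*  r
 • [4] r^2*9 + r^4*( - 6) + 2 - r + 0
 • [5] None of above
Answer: 5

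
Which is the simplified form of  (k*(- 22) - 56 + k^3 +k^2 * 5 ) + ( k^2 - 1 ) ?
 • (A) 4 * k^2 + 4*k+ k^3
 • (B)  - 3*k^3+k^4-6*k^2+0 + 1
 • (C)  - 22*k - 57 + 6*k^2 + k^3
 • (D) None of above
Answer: C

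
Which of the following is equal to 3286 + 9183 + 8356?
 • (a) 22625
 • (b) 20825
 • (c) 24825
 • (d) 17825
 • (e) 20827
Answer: b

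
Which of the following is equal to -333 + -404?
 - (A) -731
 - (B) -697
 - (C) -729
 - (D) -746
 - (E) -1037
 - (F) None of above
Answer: F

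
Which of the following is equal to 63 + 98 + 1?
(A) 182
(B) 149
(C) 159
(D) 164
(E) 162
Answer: E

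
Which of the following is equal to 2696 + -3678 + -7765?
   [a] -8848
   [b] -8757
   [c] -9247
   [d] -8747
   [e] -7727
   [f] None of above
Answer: d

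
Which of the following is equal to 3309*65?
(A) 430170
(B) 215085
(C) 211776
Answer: B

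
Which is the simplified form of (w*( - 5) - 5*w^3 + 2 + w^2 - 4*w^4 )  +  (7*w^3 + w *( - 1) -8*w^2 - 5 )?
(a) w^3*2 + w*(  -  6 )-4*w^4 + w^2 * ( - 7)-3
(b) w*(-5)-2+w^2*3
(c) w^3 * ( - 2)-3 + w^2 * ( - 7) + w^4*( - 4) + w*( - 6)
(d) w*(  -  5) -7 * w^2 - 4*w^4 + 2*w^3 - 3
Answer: a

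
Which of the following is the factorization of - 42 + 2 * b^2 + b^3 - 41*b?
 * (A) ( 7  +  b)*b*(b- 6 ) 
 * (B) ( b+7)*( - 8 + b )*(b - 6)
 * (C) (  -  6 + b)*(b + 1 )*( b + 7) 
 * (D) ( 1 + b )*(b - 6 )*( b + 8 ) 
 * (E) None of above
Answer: C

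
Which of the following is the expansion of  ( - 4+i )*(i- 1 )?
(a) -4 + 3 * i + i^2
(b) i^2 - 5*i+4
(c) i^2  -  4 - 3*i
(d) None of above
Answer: b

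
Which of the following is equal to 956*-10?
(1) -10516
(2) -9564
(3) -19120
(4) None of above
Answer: 4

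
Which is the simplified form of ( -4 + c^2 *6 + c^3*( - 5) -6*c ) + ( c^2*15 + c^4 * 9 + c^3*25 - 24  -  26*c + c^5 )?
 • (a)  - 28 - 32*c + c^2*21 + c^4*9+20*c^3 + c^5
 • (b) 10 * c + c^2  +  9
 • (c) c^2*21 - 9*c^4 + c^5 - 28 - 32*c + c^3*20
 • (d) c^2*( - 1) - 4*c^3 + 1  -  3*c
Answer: a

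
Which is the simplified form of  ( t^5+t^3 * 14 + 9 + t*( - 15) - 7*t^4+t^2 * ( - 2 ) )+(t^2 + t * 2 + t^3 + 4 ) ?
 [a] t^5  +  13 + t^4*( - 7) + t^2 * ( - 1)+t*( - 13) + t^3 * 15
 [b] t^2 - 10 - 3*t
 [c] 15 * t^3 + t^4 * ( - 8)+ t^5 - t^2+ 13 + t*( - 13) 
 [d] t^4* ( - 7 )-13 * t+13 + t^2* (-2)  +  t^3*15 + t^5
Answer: a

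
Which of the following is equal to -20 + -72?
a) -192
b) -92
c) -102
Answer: b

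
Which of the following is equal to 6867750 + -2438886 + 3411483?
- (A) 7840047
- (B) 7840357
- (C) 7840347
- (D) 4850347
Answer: C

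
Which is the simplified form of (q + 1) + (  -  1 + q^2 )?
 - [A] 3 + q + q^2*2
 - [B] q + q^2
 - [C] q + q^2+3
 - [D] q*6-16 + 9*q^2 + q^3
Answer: B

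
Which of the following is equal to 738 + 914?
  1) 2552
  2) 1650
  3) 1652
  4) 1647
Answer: 3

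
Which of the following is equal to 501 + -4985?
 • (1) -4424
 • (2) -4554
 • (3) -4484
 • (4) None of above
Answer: 3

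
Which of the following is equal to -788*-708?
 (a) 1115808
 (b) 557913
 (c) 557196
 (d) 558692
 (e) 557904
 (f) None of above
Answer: e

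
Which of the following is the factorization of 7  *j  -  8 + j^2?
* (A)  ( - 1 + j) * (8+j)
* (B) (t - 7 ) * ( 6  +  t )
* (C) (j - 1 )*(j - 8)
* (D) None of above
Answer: A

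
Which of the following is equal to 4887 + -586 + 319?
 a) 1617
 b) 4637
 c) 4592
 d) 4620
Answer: d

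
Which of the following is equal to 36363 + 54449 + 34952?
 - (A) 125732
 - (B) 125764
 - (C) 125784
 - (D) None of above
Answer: B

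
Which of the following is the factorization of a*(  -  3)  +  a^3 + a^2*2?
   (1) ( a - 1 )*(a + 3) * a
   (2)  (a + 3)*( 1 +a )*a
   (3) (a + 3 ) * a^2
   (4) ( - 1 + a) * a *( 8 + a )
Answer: 1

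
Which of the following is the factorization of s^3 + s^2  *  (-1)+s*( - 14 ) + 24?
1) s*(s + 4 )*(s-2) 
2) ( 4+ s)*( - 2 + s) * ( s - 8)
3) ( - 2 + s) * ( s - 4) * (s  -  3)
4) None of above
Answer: 4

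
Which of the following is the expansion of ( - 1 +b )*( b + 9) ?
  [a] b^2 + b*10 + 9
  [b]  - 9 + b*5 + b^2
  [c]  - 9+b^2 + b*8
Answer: c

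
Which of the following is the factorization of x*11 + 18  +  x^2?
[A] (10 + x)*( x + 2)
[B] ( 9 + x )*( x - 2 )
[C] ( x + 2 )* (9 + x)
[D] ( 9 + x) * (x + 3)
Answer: C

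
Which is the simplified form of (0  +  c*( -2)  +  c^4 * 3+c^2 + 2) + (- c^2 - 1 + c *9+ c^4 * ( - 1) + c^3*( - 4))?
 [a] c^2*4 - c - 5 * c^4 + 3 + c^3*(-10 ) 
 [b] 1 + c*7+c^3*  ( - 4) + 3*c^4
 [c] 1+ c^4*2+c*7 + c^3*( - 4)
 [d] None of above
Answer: c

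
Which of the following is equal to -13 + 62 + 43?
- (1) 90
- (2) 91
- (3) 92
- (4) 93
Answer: 3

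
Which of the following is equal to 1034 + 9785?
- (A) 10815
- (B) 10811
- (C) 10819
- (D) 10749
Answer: C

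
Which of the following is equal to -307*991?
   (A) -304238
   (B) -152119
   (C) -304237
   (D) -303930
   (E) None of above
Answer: C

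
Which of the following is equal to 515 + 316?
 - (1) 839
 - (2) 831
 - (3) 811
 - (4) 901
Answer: 2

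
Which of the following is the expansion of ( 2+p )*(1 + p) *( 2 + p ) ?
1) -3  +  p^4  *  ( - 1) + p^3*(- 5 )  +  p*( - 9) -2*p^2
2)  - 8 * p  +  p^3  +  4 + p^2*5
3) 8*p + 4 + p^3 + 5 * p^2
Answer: 3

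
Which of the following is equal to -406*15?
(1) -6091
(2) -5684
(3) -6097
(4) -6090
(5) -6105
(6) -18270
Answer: 4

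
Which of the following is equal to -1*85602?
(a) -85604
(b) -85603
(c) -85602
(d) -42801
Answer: c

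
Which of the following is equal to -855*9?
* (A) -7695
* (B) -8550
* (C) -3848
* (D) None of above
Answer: A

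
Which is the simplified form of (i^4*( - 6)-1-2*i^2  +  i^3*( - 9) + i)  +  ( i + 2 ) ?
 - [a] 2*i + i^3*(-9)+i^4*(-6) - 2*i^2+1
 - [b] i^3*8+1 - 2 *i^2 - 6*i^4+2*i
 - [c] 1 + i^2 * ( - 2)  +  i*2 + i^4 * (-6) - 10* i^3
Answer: a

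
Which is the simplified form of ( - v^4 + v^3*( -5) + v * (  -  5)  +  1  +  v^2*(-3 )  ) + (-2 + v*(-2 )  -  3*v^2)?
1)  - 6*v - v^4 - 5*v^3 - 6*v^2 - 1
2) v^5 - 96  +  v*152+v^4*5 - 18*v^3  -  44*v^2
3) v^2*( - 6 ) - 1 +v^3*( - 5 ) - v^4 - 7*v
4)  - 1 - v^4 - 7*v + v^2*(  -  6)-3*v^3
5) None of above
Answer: 3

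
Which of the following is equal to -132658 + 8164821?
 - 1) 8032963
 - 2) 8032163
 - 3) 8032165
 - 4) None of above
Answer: 2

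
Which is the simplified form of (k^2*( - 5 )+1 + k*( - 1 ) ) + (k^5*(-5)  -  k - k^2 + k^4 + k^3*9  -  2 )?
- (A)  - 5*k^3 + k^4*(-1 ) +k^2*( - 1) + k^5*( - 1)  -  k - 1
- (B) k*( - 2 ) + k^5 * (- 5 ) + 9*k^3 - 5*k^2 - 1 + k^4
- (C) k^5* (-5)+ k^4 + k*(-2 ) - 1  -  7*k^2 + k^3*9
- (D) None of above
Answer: D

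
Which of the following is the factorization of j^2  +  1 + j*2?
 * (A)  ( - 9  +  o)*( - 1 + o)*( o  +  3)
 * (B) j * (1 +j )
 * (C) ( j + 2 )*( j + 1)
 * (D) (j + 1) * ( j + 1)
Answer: D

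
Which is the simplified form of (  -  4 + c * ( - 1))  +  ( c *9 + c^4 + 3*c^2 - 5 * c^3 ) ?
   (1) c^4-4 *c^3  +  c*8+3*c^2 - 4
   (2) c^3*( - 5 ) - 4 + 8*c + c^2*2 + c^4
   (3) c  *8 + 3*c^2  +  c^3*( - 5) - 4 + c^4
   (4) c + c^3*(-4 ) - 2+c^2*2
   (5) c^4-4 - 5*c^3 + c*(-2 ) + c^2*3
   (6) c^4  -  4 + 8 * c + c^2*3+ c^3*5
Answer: 3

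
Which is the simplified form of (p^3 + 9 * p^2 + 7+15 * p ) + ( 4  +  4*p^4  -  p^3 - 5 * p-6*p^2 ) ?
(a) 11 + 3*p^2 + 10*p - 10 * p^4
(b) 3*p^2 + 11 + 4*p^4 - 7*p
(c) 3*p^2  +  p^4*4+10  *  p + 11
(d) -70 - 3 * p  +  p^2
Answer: c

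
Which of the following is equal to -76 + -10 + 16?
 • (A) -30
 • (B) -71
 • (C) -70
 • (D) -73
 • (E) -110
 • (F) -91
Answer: C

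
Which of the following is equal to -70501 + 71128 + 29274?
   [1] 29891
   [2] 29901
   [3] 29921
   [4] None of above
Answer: 2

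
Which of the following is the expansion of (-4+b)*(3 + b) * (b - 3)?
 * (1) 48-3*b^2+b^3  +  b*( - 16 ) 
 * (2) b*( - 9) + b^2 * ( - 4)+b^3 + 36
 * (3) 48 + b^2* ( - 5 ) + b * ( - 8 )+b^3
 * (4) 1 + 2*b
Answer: 2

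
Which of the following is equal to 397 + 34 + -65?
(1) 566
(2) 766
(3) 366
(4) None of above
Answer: 3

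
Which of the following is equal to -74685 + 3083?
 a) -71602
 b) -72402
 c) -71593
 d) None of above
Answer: a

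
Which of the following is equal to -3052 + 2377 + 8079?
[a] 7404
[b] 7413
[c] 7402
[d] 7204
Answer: a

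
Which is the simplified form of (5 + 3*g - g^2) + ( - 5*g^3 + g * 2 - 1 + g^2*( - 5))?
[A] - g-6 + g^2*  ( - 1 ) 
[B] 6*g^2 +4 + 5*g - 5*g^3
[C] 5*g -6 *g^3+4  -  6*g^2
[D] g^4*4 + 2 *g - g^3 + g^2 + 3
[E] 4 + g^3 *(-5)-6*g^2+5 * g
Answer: E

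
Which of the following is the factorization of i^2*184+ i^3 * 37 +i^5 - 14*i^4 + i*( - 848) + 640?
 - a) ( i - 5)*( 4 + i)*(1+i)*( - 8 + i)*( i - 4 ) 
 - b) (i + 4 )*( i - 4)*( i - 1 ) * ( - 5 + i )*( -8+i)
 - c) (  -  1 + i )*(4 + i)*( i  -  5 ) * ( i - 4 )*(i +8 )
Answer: b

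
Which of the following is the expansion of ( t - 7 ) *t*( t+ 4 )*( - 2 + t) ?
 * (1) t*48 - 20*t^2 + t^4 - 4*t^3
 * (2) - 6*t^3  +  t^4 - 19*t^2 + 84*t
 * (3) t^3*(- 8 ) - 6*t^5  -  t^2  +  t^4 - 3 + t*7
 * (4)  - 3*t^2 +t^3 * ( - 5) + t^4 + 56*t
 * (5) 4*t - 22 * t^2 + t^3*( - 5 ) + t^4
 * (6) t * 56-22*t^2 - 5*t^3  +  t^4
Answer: 6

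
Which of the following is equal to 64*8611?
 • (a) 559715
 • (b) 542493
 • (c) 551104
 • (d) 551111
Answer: c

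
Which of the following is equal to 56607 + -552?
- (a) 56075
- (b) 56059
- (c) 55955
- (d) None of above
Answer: d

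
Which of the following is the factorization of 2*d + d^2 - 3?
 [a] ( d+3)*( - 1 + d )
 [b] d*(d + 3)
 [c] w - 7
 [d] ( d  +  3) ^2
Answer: a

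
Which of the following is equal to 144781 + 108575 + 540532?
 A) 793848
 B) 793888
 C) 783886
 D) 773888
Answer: B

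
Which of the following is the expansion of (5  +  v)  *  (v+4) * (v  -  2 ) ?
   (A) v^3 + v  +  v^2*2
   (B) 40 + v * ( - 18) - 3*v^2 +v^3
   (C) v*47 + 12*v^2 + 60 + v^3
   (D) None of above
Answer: D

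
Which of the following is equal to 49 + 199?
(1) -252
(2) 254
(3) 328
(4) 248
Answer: 4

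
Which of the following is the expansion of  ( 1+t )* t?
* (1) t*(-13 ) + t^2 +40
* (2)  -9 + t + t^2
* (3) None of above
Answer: 3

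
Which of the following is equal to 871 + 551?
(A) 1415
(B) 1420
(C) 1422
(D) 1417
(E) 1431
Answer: C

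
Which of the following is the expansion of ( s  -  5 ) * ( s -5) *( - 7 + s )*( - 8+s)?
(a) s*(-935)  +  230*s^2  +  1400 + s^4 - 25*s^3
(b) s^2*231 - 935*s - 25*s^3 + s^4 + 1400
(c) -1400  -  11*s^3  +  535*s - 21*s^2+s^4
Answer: b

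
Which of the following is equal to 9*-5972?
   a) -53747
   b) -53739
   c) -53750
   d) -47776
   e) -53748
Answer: e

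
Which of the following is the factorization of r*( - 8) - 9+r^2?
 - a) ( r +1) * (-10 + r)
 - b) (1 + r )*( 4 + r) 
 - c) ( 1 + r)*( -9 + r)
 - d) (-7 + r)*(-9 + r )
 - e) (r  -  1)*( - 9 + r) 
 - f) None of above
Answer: c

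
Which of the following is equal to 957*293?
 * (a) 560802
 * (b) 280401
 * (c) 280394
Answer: b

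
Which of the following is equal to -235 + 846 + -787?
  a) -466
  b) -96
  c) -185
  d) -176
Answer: d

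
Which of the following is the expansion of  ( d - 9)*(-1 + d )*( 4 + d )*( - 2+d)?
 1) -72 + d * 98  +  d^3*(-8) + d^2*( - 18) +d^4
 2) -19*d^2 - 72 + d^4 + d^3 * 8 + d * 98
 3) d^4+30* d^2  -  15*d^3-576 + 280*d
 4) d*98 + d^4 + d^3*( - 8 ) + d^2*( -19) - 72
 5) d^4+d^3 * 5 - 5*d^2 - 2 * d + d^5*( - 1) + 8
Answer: 4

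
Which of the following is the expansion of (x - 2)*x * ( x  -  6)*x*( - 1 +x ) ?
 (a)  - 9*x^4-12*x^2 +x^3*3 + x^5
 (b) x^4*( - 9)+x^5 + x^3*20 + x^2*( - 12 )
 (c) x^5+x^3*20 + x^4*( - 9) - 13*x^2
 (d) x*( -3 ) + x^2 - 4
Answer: b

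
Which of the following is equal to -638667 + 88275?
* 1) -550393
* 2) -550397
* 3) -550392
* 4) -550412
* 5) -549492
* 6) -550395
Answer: 3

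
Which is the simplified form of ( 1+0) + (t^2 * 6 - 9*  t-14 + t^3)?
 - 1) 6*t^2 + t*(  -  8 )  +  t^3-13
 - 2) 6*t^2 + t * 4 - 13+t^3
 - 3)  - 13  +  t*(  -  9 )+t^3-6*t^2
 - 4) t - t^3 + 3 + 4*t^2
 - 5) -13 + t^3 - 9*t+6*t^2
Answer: 5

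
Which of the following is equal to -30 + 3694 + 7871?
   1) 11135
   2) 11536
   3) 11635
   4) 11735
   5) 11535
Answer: 5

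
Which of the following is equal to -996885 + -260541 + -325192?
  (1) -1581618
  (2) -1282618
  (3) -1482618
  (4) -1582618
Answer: 4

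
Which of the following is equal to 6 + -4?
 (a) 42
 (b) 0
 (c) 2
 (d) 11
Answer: c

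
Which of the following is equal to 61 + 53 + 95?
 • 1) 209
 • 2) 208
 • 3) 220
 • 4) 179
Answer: 1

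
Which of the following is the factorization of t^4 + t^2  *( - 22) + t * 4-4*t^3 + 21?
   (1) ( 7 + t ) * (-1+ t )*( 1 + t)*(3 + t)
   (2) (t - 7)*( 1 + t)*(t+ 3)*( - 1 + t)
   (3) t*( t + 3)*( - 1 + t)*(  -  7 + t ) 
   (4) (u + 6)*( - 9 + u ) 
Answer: 2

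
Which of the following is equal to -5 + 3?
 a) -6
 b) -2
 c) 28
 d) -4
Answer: b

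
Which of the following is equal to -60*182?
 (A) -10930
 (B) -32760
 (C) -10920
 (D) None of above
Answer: C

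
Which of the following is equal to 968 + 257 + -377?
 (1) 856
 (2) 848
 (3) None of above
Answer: 2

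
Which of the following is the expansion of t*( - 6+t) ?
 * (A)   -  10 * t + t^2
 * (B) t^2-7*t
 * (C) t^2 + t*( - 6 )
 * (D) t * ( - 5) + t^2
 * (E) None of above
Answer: C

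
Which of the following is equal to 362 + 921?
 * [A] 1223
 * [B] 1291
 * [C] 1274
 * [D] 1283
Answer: D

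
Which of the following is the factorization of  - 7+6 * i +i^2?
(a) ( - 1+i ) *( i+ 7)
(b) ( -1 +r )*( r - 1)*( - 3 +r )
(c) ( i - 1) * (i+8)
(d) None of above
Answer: a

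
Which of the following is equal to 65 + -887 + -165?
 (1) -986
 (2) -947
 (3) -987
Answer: 3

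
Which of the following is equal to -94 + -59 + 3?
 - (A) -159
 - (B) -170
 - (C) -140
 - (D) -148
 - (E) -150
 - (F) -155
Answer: E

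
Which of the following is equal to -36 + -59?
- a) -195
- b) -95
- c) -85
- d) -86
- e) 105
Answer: b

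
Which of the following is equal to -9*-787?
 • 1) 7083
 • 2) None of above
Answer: 1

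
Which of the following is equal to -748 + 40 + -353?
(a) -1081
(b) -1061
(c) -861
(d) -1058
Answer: b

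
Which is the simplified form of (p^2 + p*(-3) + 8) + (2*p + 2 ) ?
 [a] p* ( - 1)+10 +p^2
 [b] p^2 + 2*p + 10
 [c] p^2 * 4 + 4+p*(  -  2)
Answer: a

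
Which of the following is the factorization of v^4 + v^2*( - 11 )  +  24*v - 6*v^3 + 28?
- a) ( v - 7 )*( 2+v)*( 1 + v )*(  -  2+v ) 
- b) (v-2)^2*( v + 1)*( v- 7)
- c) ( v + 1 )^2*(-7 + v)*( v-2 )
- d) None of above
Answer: a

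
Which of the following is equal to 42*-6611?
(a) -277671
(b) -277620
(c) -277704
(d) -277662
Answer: d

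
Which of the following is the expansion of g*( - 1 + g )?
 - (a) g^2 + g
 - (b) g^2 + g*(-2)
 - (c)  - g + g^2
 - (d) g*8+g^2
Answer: c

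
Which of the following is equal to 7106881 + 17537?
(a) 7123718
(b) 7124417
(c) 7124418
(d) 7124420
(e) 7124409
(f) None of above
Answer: c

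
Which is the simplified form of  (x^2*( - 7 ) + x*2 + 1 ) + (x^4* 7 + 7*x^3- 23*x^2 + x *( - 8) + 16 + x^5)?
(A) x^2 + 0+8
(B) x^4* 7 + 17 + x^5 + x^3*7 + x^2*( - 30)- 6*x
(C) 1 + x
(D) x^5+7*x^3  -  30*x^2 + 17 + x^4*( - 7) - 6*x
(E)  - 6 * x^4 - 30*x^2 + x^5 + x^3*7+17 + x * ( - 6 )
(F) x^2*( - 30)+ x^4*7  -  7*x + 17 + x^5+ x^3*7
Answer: B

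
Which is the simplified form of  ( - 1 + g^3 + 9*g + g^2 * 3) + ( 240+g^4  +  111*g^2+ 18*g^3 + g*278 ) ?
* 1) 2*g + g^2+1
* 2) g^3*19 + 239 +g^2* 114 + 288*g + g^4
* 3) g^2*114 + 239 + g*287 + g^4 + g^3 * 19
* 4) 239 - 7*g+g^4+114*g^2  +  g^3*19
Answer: 3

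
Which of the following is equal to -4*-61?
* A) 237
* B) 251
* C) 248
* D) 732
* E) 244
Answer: E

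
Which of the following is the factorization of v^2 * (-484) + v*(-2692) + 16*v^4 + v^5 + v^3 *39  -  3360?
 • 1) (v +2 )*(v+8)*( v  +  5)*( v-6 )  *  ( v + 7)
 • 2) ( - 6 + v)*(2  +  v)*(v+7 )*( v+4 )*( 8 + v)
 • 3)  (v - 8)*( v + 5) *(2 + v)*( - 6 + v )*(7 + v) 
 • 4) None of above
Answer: 1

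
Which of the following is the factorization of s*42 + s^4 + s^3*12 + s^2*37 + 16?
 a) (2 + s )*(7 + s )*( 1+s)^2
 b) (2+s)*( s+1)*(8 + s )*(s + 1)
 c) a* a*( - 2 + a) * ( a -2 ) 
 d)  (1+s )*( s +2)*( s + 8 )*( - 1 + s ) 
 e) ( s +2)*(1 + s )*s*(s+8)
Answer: b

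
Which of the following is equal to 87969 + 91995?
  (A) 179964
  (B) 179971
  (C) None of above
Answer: A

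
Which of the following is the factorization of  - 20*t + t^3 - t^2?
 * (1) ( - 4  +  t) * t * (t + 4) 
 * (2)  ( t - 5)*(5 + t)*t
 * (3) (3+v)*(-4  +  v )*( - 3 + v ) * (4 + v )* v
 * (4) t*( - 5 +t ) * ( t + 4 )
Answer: 4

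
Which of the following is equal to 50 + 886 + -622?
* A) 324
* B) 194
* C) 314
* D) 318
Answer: C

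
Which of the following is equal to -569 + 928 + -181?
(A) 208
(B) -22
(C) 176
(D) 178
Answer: D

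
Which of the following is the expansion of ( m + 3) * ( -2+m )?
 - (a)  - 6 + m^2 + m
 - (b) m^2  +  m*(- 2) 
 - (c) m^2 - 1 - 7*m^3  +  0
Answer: a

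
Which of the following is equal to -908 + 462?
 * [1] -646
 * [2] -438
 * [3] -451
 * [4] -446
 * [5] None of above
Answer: 4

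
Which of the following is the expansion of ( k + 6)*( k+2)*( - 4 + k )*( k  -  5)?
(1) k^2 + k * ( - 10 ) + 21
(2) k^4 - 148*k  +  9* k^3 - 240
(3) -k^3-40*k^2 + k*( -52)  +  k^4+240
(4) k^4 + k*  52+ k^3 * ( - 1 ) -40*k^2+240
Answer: 4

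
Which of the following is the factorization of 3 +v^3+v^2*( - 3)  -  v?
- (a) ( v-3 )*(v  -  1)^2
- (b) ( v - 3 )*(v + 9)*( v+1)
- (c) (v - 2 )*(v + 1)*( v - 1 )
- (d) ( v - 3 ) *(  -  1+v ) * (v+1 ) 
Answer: d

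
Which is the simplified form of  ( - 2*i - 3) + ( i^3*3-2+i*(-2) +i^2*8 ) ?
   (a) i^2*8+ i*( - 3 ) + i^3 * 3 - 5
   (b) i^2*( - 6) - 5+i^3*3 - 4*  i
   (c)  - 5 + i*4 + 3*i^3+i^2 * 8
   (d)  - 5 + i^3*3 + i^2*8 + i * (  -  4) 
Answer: d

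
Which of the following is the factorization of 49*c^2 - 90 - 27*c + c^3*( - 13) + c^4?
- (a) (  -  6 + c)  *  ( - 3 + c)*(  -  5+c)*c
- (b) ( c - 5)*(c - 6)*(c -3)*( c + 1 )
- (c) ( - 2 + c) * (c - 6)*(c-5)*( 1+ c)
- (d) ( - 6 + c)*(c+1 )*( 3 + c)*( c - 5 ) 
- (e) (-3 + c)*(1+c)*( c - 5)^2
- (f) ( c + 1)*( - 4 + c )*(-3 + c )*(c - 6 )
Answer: b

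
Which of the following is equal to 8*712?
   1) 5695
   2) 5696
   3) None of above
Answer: 2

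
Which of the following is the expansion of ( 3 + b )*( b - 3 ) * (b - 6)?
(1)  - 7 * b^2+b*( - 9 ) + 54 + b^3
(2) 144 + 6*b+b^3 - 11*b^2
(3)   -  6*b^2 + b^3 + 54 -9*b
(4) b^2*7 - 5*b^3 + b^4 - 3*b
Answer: 3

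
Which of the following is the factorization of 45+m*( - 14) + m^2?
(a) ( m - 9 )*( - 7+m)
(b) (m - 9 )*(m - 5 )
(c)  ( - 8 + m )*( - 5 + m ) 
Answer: b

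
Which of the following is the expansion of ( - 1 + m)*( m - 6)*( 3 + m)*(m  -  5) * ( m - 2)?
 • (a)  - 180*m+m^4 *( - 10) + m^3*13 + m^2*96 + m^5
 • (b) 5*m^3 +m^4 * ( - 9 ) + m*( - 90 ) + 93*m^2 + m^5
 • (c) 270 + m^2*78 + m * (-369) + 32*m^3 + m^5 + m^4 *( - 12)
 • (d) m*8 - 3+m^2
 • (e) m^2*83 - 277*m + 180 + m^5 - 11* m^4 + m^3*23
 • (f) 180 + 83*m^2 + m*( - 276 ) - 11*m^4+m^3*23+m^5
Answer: f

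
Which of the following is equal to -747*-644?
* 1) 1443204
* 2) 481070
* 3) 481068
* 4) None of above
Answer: 3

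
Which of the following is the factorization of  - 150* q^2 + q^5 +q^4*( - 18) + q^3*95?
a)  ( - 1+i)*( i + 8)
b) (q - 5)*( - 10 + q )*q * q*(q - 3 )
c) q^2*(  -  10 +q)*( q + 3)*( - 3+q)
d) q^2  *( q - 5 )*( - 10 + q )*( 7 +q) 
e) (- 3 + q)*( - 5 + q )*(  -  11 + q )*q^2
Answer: b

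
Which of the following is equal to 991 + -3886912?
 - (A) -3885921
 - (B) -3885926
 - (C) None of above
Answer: A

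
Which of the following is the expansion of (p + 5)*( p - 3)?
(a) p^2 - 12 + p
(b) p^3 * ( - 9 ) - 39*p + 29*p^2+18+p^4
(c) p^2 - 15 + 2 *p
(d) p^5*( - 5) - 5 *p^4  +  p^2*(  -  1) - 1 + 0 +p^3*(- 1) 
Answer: c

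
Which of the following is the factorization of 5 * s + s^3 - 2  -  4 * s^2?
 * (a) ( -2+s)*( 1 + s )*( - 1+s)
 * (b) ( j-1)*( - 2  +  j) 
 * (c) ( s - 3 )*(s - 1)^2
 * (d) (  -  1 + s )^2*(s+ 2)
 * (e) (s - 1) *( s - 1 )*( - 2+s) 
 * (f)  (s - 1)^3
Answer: e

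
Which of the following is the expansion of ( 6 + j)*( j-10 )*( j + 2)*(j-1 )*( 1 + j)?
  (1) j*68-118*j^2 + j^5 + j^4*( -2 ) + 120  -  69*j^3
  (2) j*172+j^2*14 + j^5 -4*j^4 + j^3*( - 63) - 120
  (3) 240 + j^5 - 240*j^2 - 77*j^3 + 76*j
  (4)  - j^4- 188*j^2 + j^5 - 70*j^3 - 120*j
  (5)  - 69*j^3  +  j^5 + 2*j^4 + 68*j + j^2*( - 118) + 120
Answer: 1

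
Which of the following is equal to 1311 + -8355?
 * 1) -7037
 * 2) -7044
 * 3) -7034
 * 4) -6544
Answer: 2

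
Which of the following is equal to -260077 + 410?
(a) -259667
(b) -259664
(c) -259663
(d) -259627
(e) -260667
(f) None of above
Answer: a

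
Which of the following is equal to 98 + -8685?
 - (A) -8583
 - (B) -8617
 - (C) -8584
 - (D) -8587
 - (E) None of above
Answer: D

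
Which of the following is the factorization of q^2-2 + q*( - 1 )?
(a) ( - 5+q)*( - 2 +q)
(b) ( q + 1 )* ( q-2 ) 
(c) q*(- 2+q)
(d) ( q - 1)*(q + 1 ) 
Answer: b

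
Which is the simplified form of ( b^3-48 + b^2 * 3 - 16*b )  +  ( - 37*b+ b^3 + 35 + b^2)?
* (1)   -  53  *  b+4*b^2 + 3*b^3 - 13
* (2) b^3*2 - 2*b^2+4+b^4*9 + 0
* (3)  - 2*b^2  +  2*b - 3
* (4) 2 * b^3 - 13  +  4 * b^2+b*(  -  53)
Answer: 4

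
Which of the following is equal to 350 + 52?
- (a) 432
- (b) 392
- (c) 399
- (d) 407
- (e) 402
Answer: e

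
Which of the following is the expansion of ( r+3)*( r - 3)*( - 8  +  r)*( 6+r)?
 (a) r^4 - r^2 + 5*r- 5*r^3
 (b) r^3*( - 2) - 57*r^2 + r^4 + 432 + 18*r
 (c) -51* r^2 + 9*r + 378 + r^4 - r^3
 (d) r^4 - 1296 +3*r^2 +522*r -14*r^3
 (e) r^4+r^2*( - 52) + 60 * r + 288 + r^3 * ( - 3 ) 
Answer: b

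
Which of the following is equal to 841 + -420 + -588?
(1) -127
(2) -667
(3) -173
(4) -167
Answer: 4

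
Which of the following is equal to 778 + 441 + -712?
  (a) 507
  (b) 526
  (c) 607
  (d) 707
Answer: a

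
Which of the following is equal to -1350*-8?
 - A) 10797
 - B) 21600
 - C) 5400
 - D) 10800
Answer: D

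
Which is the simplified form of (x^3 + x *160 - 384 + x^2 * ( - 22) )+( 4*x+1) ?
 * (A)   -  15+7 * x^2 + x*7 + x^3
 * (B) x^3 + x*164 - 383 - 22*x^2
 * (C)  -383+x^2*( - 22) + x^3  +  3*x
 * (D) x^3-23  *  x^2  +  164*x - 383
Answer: B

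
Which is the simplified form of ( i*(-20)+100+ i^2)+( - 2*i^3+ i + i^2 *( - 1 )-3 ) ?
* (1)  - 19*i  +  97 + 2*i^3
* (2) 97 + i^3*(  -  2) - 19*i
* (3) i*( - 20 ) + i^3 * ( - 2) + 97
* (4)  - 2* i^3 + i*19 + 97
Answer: 2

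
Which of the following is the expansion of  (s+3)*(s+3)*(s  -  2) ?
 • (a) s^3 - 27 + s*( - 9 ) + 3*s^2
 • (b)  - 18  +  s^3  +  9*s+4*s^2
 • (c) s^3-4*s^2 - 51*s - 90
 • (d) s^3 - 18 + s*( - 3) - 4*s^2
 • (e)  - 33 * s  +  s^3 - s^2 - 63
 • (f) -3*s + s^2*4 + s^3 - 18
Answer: f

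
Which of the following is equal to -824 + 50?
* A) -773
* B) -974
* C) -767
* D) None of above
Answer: D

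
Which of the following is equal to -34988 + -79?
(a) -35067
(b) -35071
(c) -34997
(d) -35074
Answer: a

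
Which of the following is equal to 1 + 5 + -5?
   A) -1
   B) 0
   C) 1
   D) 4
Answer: C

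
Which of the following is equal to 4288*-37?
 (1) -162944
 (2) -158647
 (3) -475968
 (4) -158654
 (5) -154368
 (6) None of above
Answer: 6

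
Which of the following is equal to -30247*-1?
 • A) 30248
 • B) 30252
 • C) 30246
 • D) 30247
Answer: D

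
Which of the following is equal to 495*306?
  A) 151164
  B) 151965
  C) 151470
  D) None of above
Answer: C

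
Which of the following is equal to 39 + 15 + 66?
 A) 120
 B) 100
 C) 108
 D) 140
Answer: A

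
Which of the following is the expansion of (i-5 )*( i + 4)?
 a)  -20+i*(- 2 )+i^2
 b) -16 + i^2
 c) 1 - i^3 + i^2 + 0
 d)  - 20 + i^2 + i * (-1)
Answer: d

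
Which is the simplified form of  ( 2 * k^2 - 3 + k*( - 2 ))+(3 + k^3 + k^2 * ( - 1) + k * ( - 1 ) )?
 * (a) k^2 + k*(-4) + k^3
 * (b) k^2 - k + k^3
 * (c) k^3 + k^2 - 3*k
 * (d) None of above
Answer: c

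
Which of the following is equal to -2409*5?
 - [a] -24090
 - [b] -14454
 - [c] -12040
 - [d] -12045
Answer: d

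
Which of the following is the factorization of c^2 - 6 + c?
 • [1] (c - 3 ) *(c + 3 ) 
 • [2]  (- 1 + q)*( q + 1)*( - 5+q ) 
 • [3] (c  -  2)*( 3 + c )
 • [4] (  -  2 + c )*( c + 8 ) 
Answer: 3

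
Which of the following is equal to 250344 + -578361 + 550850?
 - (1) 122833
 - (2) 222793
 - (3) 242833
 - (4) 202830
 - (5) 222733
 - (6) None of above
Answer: 6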